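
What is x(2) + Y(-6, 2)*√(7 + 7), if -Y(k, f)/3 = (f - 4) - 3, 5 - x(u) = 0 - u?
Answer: 7 + 15*√14 ≈ 63.125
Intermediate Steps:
x(u) = 5 + u (x(u) = 5 - (0 - u) = 5 - (-1)*u = 5 + u)
Y(k, f) = 21 - 3*f (Y(k, f) = -3*((f - 4) - 3) = -3*((-4 + f) - 3) = -3*(-7 + f) = 21 - 3*f)
x(2) + Y(-6, 2)*√(7 + 7) = (5 + 2) + (21 - 3*2)*√(7 + 7) = 7 + (21 - 6)*√14 = 7 + 15*√14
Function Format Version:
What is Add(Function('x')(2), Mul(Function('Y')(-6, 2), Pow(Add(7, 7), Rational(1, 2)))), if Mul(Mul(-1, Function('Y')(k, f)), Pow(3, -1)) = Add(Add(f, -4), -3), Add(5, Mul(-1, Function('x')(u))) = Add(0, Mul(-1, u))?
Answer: Add(7, Mul(15, Pow(14, Rational(1, 2)))) ≈ 63.125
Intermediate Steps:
Function('x')(u) = Add(5, u) (Function('x')(u) = Add(5, Mul(-1, Add(0, Mul(-1, u)))) = Add(5, Mul(-1, Mul(-1, u))) = Add(5, u))
Function('Y')(k, f) = Add(21, Mul(-3, f)) (Function('Y')(k, f) = Mul(-3, Add(Add(f, -4), -3)) = Mul(-3, Add(Add(-4, f), -3)) = Mul(-3, Add(-7, f)) = Add(21, Mul(-3, f)))
Add(Function('x')(2), Mul(Function('Y')(-6, 2), Pow(Add(7, 7), Rational(1, 2)))) = Add(Add(5, 2), Mul(Add(21, Mul(-3, 2)), Pow(Add(7, 7), Rational(1, 2)))) = Add(7, Mul(Add(21, -6), Pow(14, Rational(1, 2)))) = Add(7, Mul(15, Pow(14, Rational(1, 2))))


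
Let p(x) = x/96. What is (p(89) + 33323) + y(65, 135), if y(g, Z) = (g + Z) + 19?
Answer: 3220121/96 ≈ 33543.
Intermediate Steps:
p(x) = x/96 (p(x) = x*(1/96) = x/96)
y(g, Z) = 19 + Z + g (y(g, Z) = (Z + g) + 19 = 19 + Z + g)
(p(89) + 33323) + y(65, 135) = ((1/96)*89 + 33323) + (19 + 135 + 65) = (89/96 + 33323) + 219 = 3199097/96 + 219 = 3220121/96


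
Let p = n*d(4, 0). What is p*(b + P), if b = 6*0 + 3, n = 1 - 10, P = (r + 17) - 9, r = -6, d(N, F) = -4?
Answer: 180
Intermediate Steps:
P = 2 (P = (-6 + 17) - 9 = 11 - 9 = 2)
n = -9
b = 3 (b = 0 + 3 = 3)
p = 36 (p = -9*(-4) = 36)
p*(b + P) = 36*(3 + 2) = 36*5 = 180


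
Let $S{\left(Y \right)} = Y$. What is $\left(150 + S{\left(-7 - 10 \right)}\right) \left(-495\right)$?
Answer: $-65835$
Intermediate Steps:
$\left(150 + S{\left(-7 - 10 \right)}\right) \left(-495\right) = \left(150 - 17\right) \left(-495\right) = 133 \left(-495\right) = -65835$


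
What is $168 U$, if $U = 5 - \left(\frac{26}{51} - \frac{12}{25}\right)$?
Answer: $\frac{354872}{425} \approx 834.99$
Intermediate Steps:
$U = \frac{6337}{1275}$ ($U = 5 - \left(26 \cdot \frac{1}{51} - \frac{12}{25}\right) = 5 - \left(\frac{26}{51} - \frac{12}{25}\right) = 5 - \frac{38}{1275} = \frac{6337}{1275} \approx 4.9702$)
$168 U = 168 \cdot \frac{6337}{1275} = \frac{354872}{425}$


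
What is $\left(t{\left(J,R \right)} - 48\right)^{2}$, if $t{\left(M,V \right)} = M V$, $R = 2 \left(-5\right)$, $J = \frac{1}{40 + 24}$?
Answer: $\frac{2374681}{1024} \approx 2319.0$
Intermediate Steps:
$J = \frac{1}{64} \approx 0.015625$
$R = -10$
$\left(t{\left(J,R \right)} - 48\right)^{2} = \left(\frac{1}{64} \left(-10\right) - 48\right)^{2} = \left(- \frac{5}{32} - 48\right)^{2} = \left(- \frac{1541}{32}\right)^{2} = \frac{2374681}{1024}$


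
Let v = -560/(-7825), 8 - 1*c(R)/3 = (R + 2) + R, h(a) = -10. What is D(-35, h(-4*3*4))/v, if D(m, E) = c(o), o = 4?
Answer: -4695/56 ≈ -83.839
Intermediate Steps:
c(R) = 18 - 6*R (c(R) = 24 - 3*((R + 2) + R) = 24 - 3*((2 + R) + R) = 24 - 3*(2 + 2*R) = 24 + (-6 - 6*R) = 18 - 6*R)
D(m, E) = -6 (D(m, E) = 18 - 6*4 = 18 - 24 = -6)
v = 112/1565 (v = -560*(-1/7825) = 112/1565 ≈ 0.071566)
D(-35, h(-4*3*4))/v = -6/112/1565 = -6*1565/112 = -4695/56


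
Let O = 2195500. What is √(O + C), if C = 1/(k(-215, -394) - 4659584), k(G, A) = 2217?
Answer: √47622738416734042133/4657367 ≈ 1481.7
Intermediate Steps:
C = -1/4657367 (C = 1/(2217 - 4659584) = 1/(-4657367) = -1/4657367 ≈ -2.1471e-7)
√(O + C) = √(2195500 - 1/4657367) = √(10225249248499/4657367) = √47622738416734042133/4657367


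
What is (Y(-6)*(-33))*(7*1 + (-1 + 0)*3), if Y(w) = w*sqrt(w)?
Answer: 792*I*sqrt(6) ≈ 1940.0*I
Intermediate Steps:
Y(w) = w**(3/2)
(Y(-6)*(-33))*(7*1 + (-1 + 0)*3) = ((-6)**(3/2)*(-33))*(7*1 + (-1 + 0)*3) = (-6*I*sqrt(6)*(-33))*(7 - 1*3) = (198*I*sqrt(6))*(7 - 3) = (198*I*sqrt(6))*4 = 792*I*sqrt(6)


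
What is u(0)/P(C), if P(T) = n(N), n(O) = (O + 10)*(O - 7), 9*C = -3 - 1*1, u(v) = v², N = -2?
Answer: 0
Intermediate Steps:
C = -4/9 (C = (-3 - 1*1)/9 = (-3 - 1)/9 = (⅑)*(-4) = -4/9 ≈ -0.44444)
n(O) = (-7 + O)*(10 + O) (n(O) = (10 + O)*(-7 + O) = (-7 + O)*(10 + O))
P(T) = -72 (P(T) = -70 + (-2)² + 3*(-2) = -70 + 4 - 6 = -72)
u(0)/P(C) = 0²/(-72) = 0*(-1/72) = 0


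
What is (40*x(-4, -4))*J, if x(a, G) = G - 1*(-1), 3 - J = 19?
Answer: 1920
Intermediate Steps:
J = -16 (J = 3 - 1*19 = 3 - 19 = -16)
x(a, G) = 1 + G (x(a, G) = G + 1 = 1 + G)
(40*x(-4, -4))*J = (40*(1 - 4))*(-16) = (40*(-3))*(-16) = -120*(-16) = 1920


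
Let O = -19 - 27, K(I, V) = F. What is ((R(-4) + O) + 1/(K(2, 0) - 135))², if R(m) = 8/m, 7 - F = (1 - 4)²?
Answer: 43256929/18769 ≈ 2304.7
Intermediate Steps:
F = -2 (F = 7 - (1 - 4)² = 7 - 1*(-3)² = 7 - 1*9 = 7 - 9 = -2)
K(I, V) = -2
O = -46
((R(-4) + O) + 1/(K(2, 0) - 135))² = ((8/(-4) - 46) + 1/(-2 - 135))² = ((8*(-¼) - 46) + 1/(-137))² = ((-2 - 46) - 1/137)² = (-48 - 1/137)² = (-6577/137)² = 43256929/18769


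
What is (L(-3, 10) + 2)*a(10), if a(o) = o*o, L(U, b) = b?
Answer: 1200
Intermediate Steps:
a(o) = o²
(L(-3, 10) + 2)*a(10) = (10 + 2)*10² = 12*100 = 1200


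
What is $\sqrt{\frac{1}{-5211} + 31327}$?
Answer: $\frac{2 \sqrt{23629713171}}{1737} \approx 176.99$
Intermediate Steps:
$\sqrt{\frac{1}{-5211} + 31327} = \sqrt{- \frac{1}{5211} + 31327} = \sqrt{\frac{163244996}{5211}} = \frac{2 \sqrt{23629713171}}{1737}$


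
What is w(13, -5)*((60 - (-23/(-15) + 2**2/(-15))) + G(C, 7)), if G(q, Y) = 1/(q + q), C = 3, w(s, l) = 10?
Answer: 589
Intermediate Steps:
G(q, Y) = 1/(2*q)
w(13, -5)*((60 - (-23/(-15) + 2**2/(-15))) + G(C, 7)) = 10*((60 - (-23/(-15) + 2**2/(-15))) + (1/2)/3) = 10*((60 - (-23*(-1/15) + 4*(-1/15))) + (1/2)*(1/3)) = 10*((60 - (23/15 - 4/15)) + 1/6) = 10*((60 - 1*19/15) + 1/6) = 10*((60 - 19/15) + 1/6) = 10*(881/15 + 1/6) = 10*(589/10) = 589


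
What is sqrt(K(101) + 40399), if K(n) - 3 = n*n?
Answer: sqrt(50603) ≈ 224.95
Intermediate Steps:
K(n) = 3 + n**2 (K(n) = 3 + n*n = 3 + n**2)
sqrt(K(101) + 40399) = sqrt((3 + 101**2) + 40399) = sqrt((3 + 10201) + 40399) = sqrt(10204 + 40399) = sqrt(50603)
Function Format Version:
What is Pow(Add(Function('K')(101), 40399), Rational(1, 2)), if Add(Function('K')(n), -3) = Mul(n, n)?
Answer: Pow(50603, Rational(1, 2)) ≈ 224.95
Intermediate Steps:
Function('K')(n) = Add(3, Pow(n, 2)) (Function('K')(n) = Add(3, Mul(n, n)) = Add(3, Pow(n, 2)))
Pow(Add(Function('K')(101), 40399), Rational(1, 2)) = Pow(Add(Add(3, Pow(101, 2)), 40399), Rational(1, 2)) = Pow(Add(Add(3, 10201), 40399), Rational(1, 2)) = Pow(Add(10204, 40399), Rational(1, 2)) = Pow(50603, Rational(1, 2))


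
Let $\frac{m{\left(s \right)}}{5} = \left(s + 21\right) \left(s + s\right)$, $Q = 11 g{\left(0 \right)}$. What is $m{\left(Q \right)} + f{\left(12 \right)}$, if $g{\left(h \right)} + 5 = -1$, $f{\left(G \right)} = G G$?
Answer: $29844$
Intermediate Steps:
$f{\left(G \right)} = G^{2}$
$g{\left(h \right)} = -6$ ($g{\left(h \right)} = -5 - 1 = -6$)
$Q = -66$ ($Q = 11 \left(-6\right) = -66$)
$m{\left(s \right)} = 10 s \left(21 + s\right)$ ($m{\left(s \right)} = 5 \left(s + 21\right) \left(s + s\right) = 5 \left(21 + s\right) 2 s = 5 \cdot 2 s \left(21 + s\right) = 10 s \left(21 + s\right)$)
$m{\left(Q \right)} + f{\left(12 \right)} = 10 \left(-66\right) \left(21 - 66\right) + 12^{2} = 10 \left(-66\right) \left(-45\right) + 144 = 29700 + 144 = 29844$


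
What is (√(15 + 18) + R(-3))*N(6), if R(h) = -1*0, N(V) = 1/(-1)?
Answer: -√33 ≈ -5.7446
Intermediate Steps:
N(V) = -1
R(h) = 0
(√(15 + 18) + R(-3))*N(6) = (√(15 + 18) + 0)*(-1) = (√33 + 0)*(-1) = √33*(-1) = -√33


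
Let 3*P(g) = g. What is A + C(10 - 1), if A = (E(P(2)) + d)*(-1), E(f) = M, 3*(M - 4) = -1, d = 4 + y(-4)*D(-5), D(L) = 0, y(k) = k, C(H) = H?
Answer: 4/3 ≈ 1.3333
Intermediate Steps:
P(g) = g/3
d = 4 (d = 4 - 4*0 = 4 + 0 = 4)
M = 11/3 (M = 4 + (⅓)*(-1) = 4 - ⅓ = 11/3 ≈ 3.6667)
E(f) = 11/3
A = -23/3 (A = (11/3 + 4)*(-1) = (23/3)*(-1) = -23/3 ≈ -7.6667)
A + C(10 - 1) = -23/3 + (10 - 1) = -23/3 + 9 = 4/3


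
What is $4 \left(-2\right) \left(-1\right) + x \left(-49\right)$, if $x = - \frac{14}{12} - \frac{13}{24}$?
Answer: $\frac{2201}{24} \approx 91.708$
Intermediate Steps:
$x = - \frac{41}{24}$ ($x = \left(-14\right) \frac{1}{12} - \frac{13}{24} = - \frac{7}{6} - \frac{13}{24} = - \frac{41}{24} \approx -1.7083$)
$4 \left(-2\right) \left(-1\right) + x \left(-49\right) = 4 \left(-2\right) \left(-1\right) - - \frac{2009}{24} = \left(-8\right) \left(-1\right) + \frac{2009}{24} = 8 + \frac{2009}{24} = \frac{2201}{24}$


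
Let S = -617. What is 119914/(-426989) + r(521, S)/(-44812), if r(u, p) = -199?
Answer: -311095021/1125543004 ≈ -0.27640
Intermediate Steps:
119914/(-426989) + r(521, S)/(-44812) = 119914/(-426989) - 199/(-44812) = 119914*(-1/426989) - 199*(-1/44812) = -119914/426989 + 199/44812 = -311095021/1125543004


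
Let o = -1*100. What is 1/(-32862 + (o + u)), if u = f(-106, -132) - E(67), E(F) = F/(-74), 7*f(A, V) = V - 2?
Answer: -518/17083763 ≈ -3.0321e-5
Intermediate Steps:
f(A, V) = -2/7 + V/7 (f(A, V) = (V - 2)/7 = (-2 + V)/7 = -2/7 + V/7)
E(F) = -F/74 (E(F) = F*(-1/74) = -F/74)
o = -100
u = -9447/518 (u = (-2/7 + (⅐)*(-132)) - (-1)*67/74 = (-2/7 - 132/7) - 1*(-67/74) = -134/7 + 67/74 = -9447/518 ≈ -18.237)
1/(-32862 + (o + u)) = 1/(-32862 + (-100 - 9447/518)) = 1/(-32862 - 61247/518) = 1/(-17083763/518) = -518/17083763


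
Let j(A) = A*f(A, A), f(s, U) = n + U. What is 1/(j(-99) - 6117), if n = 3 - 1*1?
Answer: 1/3486 ≈ 0.00028686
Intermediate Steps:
n = 2 (n = 3 - 1 = 2)
f(s, U) = 2 + U
j(A) = A*(2 + A)
1/(j(-99) - 6117) = 1/(-99*(2 - 99) - 6117) = 1/(-99*(-97) - 6117) = 1/(9603 - 6117) = 1/3486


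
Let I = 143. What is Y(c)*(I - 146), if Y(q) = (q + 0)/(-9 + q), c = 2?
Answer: 6/7 ≈ 0.85714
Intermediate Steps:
Y(q) = q/(-9 + q)
Y(c)*(I - 146) = (2/(-9 + 2))*(143 - 146) = (2/(-7))*(-3) = (2*(-⅐))*(-3) = -2/7*(-3) = 6/7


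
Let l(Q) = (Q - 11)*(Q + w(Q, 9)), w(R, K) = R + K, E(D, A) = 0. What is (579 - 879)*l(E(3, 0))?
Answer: 29700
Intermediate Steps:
w(R, K) = K + R
l(Q) = (-11 + Q)*(9 + 2*Q) (l(Q) = (Q - 11)*(Q + (9 + Q)) = (-11 + Q)*(9 + 2*Q))
(579 - 879)*l(E(3, 0)) = (579 - 879)*(-99 - 13*0 + 2*0**2) = -300*(-99 + 0 + 2*0) = -300*(-99 + 0 + 0) = -300*(-99) = 29700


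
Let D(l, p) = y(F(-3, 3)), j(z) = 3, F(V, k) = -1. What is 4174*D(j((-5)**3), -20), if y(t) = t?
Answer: -4174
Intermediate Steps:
D(l, p) = -1
4174*D(j((-5)**3), -20) = 4174*(-1) = -4174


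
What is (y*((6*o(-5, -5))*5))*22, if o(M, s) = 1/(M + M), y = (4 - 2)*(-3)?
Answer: 396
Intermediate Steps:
y = -6 (y = 2*(-3) = -6)
o(M, s) = 1/(2*M)
(y*((6*o(-5, -5))*5))*22 = -6*6*((½)/(-5))*5*22 = -6*6*((½)*(-⅕))*5*22 = -6*6*(-⅒)*5*22 = -(-18)*5/5*22 = -6*(-3)*22 = 18*22 = 396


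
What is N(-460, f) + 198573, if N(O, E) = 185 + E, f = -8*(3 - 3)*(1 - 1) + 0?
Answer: 198758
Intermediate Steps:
f = 0 (f = -0*0 + 0 = -8*0 + 0 = 0 + 0 = 0)
N(-460, f) + 198573 = (185 + 0) + 198573 = 185 + 198573 = 198758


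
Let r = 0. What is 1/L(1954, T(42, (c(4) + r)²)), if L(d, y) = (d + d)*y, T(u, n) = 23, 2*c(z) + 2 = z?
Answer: 1/89884 ≈ 1.1125e-5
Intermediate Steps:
c(z) = -1 + z/2
L(d, y) = 2*d*y (L(d, y) = (2*d)*y = 2*d*y)
1/L(1954, T(42, (c(4) + r)²)) = 1/(2*1954*23) = 1/89884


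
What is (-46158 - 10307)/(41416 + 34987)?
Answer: -56465/76403 ≈ -0.73904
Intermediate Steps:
(-46158 - 10307)/(41416 + 34987) = -56465/76403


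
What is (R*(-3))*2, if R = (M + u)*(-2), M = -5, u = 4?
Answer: -12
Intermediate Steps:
R = 2 (R = (-5 + 4)*(-2) = -1*(-2) = 2)
(R*(-3))*2 = (2*(-3))*2 = -6*2 = -12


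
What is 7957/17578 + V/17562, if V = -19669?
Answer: -51500212/77176209 ≈ -0.66731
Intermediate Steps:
7957/17578 + V/17562 = 7957/17578 - 19669/17562 = -51500212/77176209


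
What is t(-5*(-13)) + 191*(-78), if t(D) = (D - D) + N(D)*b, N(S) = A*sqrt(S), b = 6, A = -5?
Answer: -14898 - 30*sqrt(65) ≈ -15140.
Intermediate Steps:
N(S) = -5*sqrt(S)
t(D) = -30*sqrt(D) (t(D) = (D - D) - 5*sqrt(D)*6 = 0 - 30*sqrt(D) = -30*sqrt(D))
t(-5*(-13)) + 191*(-78) = -30*sqrt(65) + 191*(-78) = -30*sqrt(65) - 14898 = -14898 - 30*sqrt(65)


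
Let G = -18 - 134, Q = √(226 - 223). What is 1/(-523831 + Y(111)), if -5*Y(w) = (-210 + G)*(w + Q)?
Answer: -12894865/6651101341597 - 1810*√3/6651101341597 ≈ -1.9392e-6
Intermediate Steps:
Q = √3 ≈ 1.7320
G = -152
Y(w) = 362*w/5 + 362*√3/5 (Y(w) = -(-210 - 152)*(w + √3)/5 = -(-362)*(w + √3)/5 = -(-362*w - 362*√3)/5 = 362*w/5 + 362*√3/5)
1/(-523831 + Y(111)) = 1/(-523831 + ((362/5)*111 + 362*√3/5)) = 1/(-523831 + (40182/5 + 362*√3/5)) = 1/(-2578973/5 + 362*√3/5)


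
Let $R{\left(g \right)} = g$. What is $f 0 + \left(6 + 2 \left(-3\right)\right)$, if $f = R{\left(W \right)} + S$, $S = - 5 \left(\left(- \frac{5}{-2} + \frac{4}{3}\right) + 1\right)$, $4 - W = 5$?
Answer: $0$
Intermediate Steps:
$W = -1$ ($W = 4 - 5 = -1$)
$S = - \frac{145}{6}$ ($S = - 5 \left(\left(\left(-5\right) \left(- \frac{1}{2}\right) + 4 \cdot \frac{1}{3}\right) + 1\right) = - 5 \left(\left(\frac{5}{2} + \frac{4}{3}\right) + 1\right) = - 5 \left(\frac{23}{6} + 1\right) = \left(-5\right) \frac{29}{6} = - \frac{145}{6} \approx -24.167$)
$f = - \frac{151}{6}$ ($f = -1 - \frac{145}{6} = - \frac{151}{6} \approx -25.167$)
$f 0 + \left(6 + 2 \left(-3\right)\right) = \left(- \frac{151}{6}\right) 0 + \left(6 + 2 \left(-3\right)\right) = 0 + \left(6 - 6\right) = 0 + 0 = 0$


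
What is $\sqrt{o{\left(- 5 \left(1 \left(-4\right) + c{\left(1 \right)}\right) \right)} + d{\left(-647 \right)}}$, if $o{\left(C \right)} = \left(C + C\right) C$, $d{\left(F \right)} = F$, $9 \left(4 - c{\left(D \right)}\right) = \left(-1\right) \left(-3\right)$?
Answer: $\frac{i \sqrt{5773}}{3} \approx 25.327 i$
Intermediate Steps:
$c{\left(D \right)} = \frac{11}{3}$ ($c{\left(D \right)} = 4 - \frac{\left(-1\right) \left(-3\right)}{9} = 4 - \frac{1}{3} = \frac{11}{3}$)
$o{\left(C \right)} = 2 C^{2}$ ($o{\left(C \right)} = 2 C C = 2 C^{2}$)
$\sqrt{o{\left(- 5 \left(1 \left(-4\right) + c{\left(1 \right)}\right) \right)} + d{\left(-647 \right)}} = \sqrt{2 \left(- 5 \left(1 \left(-4\right) + \frac{11}{3}\right)\right)^{2} - 647} = \sqrt{2 \left(- 5 \left(-4 + \frac{11}{3}\right)\right)^{2} - 647} = \sqrt{2 \left(\left(-5\right) \left(- \frac{1}{3}\right)\right)^{2} - 647} = \sqrt{2 \left(\frac{5}{3}\right)^{2} - 647} = \sqrt{2 \cdot \frac{25}{9} - 647} = \sqrt{\frac{50}{9} - 647} = \sqrt{- \frac{5773}{9}} = \frac{i \sqrt{5773}}{3}$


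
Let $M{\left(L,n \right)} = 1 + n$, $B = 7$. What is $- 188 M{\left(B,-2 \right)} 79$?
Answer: $14852$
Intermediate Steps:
$- 188 M{\left(B,-2 \right)} 79 = - 188 \left(1 - 2\right) 79 = \left(-188\right) \left(-1\right) 79 = 188 \cdot 79 = 14852$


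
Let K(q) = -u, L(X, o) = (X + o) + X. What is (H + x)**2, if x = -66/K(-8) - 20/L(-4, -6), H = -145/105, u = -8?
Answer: 474721/7056 ≈ 67.279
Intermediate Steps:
L(X, o) = o + 2*X
K(q) = 8 (K(q) = -1*(-8) = 8)
H = -29/21 (H = -145*1/105 = -29/21 ≈ -1.3810)
x = -191/28 (x = -66/8 - 20/(-6 + 2*(-4)) = -66*1/8 - 20/(-6 - 8) = -33/4 - 20/(-14) = -33/4 - 20*(-1/14) = -33/4 + 10/7 = -191/28 ≈ -6.8214)
(H + x)**2 = (-29/21 - 191/28)**2 = (-689/84)**2 = 474721/7056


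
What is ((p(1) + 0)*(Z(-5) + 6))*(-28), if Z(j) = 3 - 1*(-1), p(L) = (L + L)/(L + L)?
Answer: -280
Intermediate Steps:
p(L) = 1 (p(L) = (2*L)/((2*L)) = (2*L)*(1/(2*L)) = 1)
Z(j) = 4 (Z(j) = 3 + 1 = 4)
((p(1) + 0)*(Z(-5) + 6))*(-28) = ((1 + 0)*(4 + 6))*(-28) = (1*10)*(-28) = 10*(-28) = -280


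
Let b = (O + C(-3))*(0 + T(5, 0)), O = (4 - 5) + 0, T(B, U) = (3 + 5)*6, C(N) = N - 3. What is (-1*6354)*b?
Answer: 2134944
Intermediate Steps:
C(N) = -3 + N
T(B, U) = 48 (T(B, U) = 8*6 = 48)
O = -1 (O = -1 + 0 = -1)
b = -336 (b = (-1 + (-3 - 3))*(0 + 48) = (-1 - 6)*48 = -7*48 = -336)
(-1*6354)*b = -1*6354*(-336) = -6354*(-336) = 2134944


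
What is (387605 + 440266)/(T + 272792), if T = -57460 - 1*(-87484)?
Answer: 827871/302816 ≈ 2.7339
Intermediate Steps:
T = 30024 (T = -57460 + 87484 = 30024)
(387605 + 440266)/(T + 272792) = (387605 + 440266)/(30024 + 272792) = 827871/302816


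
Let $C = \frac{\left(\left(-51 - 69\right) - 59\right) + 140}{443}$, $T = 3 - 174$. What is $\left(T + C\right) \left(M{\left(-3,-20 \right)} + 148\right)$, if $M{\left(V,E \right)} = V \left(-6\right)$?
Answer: $- \frac{12581472}{443} \approx -28401.0$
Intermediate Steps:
$M{\left(V,E \right)} = - 6 V$
$T = -171$ ($T = 3 - 174 = -171$)
$C = - \frac{39}{443}$ ($C = \left(\left(-120 - 59\right) + 140\right) \frac{1}{443} = \left(-179 + 140\right) \frac{1}{443} = \left(-39\right) \frac{1}{443} = - \frac{39}{443} \approx -0.088036$)
$\left(T + C\right) \left(M{\left(-3,-20 \right)} + 148\right) = \left(-171 - \frac{39}{443}\right) \left(\left(-6\right) \left(-3\right) + 148\right) = - \frac{75792 \left(18 + 148\right)}{443} = \left(- \frac{75792}{443}\right) 166 = - \frac{12581472}{443}$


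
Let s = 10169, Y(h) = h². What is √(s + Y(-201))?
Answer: √50570 ≈ 224.88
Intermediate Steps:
√(s + Y(-201)) = √(10169 + (-201)²) = √(10169 + 40401) = √50570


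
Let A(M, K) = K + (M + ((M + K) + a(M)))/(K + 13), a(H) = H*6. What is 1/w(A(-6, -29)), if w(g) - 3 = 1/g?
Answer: 387/1145 ≈ 0.33799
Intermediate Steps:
a(H) = 6*H
A(M, K) = K + (K + 8*M)/(13 + K) (A(M, K) = K + (M + ((M + K) + 6*M))/(K + 13) = K + (M + ((K + M) + 6*M))/(13 + K) = K + (M + (K + 7*M))/(13 + K) = K + (K + 8*M)/(13 + K))
w(g) = 3 + 1/g
1/w(A(-6, -29)) = 1/(3 + 1/(((-29)**2 + 8*(-6) + 14*(-29))/(13 - 29))) = 1/(3 + 1/((841 - 48 - 406)/(-16))) = 1/(3 + 1/(-1/16*387)) = 1/(3 + 1/(-387/16)) = 1/(3 - 16/387) = 1/(1145/387) = 387/1145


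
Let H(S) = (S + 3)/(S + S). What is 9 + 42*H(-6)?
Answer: 39/2 ≈ 19.500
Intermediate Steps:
H(S) = (3 + S)/(2*S) (H(S) = (3 + S)/((2*S)) = (3 + S)*(1/(2*S)) = (3 + S)/(2*S))
9 + 42*H(-6) = 9 + 42*((1/2)*(3 - 6)/(-6)) = 9 + 42*((1/2)*(-1/6)*(-3)) = 9 + 42*(1/4) = 9 + 21/2 = 39/2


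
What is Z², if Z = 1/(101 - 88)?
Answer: 1/169 ≈ 0.0059172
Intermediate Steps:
Z = 1/13 ≈ 0.076923
Z² = (1/13)² = 1/169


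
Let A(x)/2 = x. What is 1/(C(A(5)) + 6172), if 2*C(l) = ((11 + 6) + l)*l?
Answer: 1/6307 ≈ 0.00015855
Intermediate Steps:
A(x) = 2*x
C(l) = l*(17 + l)/2 (C(l) = (((11 + 6) + l)*l)/2 = ((17 + l)*l)/2 = (l*(17 + l))/2 = l*(17 + l)/2)
1/(C(A(5)) + 6172) = 1/((2*5)*(17 + 2*5)/2 + 6172) = 1/((1/2)*10*(17 + 10) + 6172) = 1/((1/2)*10*27 + 6172) = 1/(135 + 6172) = 1/6307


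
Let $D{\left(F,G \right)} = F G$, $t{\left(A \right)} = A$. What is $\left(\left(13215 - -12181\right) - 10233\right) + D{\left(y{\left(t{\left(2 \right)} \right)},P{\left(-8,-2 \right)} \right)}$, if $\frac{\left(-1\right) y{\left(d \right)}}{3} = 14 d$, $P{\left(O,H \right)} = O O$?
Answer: $9787$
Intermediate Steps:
$P{\left(O,H \right)} = O^{2}$
$y{\left(d \right)} = - 42 d$ ($y{\left(d \right)} = - 3 \cdot 14 d = - 42 d$)
$\left(\left(13215 - -12181\right) - 10233\right) + D{\left(y{\left(t{\left(2 \right)} \right)},P{\left(-8,-2 \right)} \right)} = \left(\left(13215 - -12181\right) - 10233\right) + \left(-42\right) 2 \left(-8\right)^{2} = \left(\left(13215 + 12181\right) - 10233\right) - 5376 = \left(25396 - 10233\right) - 5376 = 15163 - 5376 = 9787$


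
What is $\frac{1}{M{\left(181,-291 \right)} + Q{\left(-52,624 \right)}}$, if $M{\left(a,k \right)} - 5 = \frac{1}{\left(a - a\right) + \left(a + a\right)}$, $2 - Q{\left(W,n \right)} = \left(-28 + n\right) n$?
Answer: $- \frac{362}{134626713} \approx -2.6889 \cdot 10^{-6}$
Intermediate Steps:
$Q{\left(W,n \right)} = 2 - n \left(-28 + n\right)$ ($Q{\left(W,n \right)} = 2 - \left(-28 + n\right) n = 2 - n \left(-28 + n\right)$)
$M{\left(a,k \right)} = 5 + \frac{1}{2 a}$ ($M{\left(a,k \right)} = 5 + \frac{1}{\left(a - a\right) + \left(a + a\right)} = 5 + \frac{1}{0 + 2 a} = 5 + \frac{1}{2 a}$)
$\frac{1}{M{\left(181,-291 \right)} + Q{\left(-52,624 \right)}} = \frac{1}{\left(5 + \frac{1}{2 \cdot 181}\right) + \left(2 - 624^{2} + 28 \cdot 624\right)} = \frac{1}{\left(5 + \frac{1}{2} \cdot \frac{1}{181}\right) + \left(2 - 389376 + 17472\right)} = \frac{1}{\left(5 + \frac{1}{362}\right) + \left(2 - 389376 + 17472\right)} = \frac{1}{\frac{1811}{362} - 371902} = \frac{1}{- \frac{134626713}{362}} = - \frac{362}{134626713}$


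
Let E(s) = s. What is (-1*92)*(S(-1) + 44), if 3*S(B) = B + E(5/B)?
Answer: -3864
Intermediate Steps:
S(B) = B/3 + 5/(3*B) (S(B) = (B + 5/B)/3 = B/3 + 5/(3*B))
(-1*92)*(S(-1) + 44) = (-1*92)*((⅓)*(5 + (-1)²)/(-1) + 44) = -92*((⅓)*(-1)*(5 + 1) + 44) = -92*((⅓)*(-1)*6 + 44) = -92*(-2 + 44) = -92*42 = -3864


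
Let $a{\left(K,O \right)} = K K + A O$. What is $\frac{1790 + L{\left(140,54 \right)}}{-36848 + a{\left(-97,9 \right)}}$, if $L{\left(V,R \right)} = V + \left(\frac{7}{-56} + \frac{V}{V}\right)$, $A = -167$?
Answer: $- \frac{15447}{231536} \approx -0.066715$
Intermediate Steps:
$L{\left(V,R \right)} = \frac{7}{8} + V$ ($L{\left(V,R \right)} = V + \left(7 \left(- \frac{1}{56}\right) + 1\right) = V + \left(- \frac{1}{8} + 1\right) = V + \frac{7}{8} = \frac{7}{8} + V$)
$a{\left(K,O \right)} = K^{2} - 167 O$ ($a{\left(K,O \right)} = K K - 167 O = K^{2} - 167 O$)
$\frac{1790 + L{\left(140,54 \right)}}{-36848 + a{\left(-97,9 \right)}} = \frac{1790 + \left(\frac{7}{8} + 140\right)}{-36848 + \left(\left(-97\right)^{2} - 1503\right)} = \frac{1790 + \frac{1127}{8}}{-36848 + \left(9409 - 1503\right)} = \frac{15447}{8 \left(-36848 + 7906\right)} = \frac{15447}{8 \left(-28942\right)} = \frac{15447}{8} \left(- \frac{1}{28942}\right) = - \frac{15447}{231536}$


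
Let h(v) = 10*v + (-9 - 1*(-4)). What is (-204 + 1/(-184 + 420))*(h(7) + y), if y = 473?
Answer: -12950467/118 ≈ -1.0975e+5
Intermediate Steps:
h(v) = -5 + 10*v (h(v) = 10*v + (-9 + 4) = 10*v - 5 = -5 + 10*v)
(-204 + 1/(-184 + 420))*(h(7) + y) = (-204 + 1/(-184 + 420))*((-5 + 10*7) + 473) = (-204 + 1/236)*((-5 + 70) + 473) = (-204 + 1/236)*(65 + 473) = -48143/236*538 = -12950467/118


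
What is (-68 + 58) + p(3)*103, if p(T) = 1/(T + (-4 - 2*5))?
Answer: -213/11 ≈ -19.364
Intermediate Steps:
p(T) = 1/(-14 + T) (p(T) = 1/(T + (-4 - 10)) = 1/(T - 14) = 1/(-14 + T))
(-68 + 58) + p(3)*103 = (-68 + 58) + 103/(-14 + 3) = -10 + 103/(-11) = -10 - 1/11*103 = -10 - 103/11 = -213/11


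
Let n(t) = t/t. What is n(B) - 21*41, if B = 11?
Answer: -860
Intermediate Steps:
n(t) = 1
n(B) - 21*41 = 1 - 21*41 = 1 - 861 = -860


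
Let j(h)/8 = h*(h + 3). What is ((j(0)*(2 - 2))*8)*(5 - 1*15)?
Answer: 0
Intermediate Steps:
j(h) = 8*h*(3 + h) (j(h) = 8*(h*(h + 3)) = 8*(h*(3 + h)) = 8*h*(3 + h))
((j(0)*(2 - 2))*8)*(5 - 1*15) = (((8*0*(3 + 0))*(2 - 2))*8)*(5 - 1*15) = (((8*0*3)*0)*8)*(5 - 15) = ((0*0)*8)*(-10) = (0*8)*(-10) = 0*(-10) = 0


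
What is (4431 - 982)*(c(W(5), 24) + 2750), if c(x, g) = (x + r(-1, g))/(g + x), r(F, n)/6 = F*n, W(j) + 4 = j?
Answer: 236625543/25 ≈ 9.4650e+6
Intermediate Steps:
W(j) = -4 + j
r(F, n) = 6*F*n (r(F, n) = 6*(F*n) = 6*F*n)
c(x, g) = (x - 6*g)/(g + x) (c(x, g) = (x + 6*(-1)*g)/(g + x) = (x - 6*g)/(g + x))
(4431 - 982)*(c(W(5), 24) + 2750) = (4431 - 982)*(((-4 + 5) - 6*24)/(24 + (-4 + 5)) + 2750) = 3449*((1 - 144)/(24 + 1) + 2750) = 3449*(-143/25 + 2750) = 3449*(68607/25) = 236625543/25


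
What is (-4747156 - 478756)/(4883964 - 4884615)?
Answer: 5225912/651 ≈ 8027.5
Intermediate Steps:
(-4747156 - 478756)/(4883964 - 4884615) = -5225912/(-651) = -5225912*(-1/651) = 5225912/651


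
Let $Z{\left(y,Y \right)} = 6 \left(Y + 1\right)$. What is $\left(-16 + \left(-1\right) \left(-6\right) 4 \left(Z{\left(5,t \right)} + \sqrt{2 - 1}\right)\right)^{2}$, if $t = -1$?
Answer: $64$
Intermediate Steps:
$Z{\left(y,Y \right)} = 6 + 6 Y$ ($Z{\left(y,Y \right)} = 6 \left(1 + Y\right) = 6 + 6 Y$)
$\left(-16 + \left(-1\right) \left(-6\right) 4 \left(Z{\left(5,t \right)} + \sqrt{2 - 1}\right)\right)^{2} = \left(-16 + \left(-1\right) \left(-6\right) 4 \left(\left(6 + 6 \left(-1\right)\right) + \sqrt{2 - 1}\right)\right)^{2} = \left(-16 + 6 \cdot 4 \left(\left(6 - 6\right) + \sqrt{1}\right)\right)^{2} = \left(-16 + 6 \cdot 4 \left(0 + 1\right)\right)^{2} = \left(-16 + 6 \cdot 4 \cdot 1\right)^{2} = \left(-16 + 6 \cdot 4\right)^{2} = \left(-16 + 24\right)^{2} = 8^{2} = 64$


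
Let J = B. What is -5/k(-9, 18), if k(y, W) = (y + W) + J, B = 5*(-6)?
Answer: 5/21 ≈ 0.23810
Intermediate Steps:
B = -30
J = -30
k(y, W) = -30 + W + y (k(y, W) = (y + W) - 30 = (W + y) - 30 = -30 + W + y)
-5/k(-9, 18) = -5/(-30 + 18 - 9) = -5/(-21) = -1/21*(-5) = 5/21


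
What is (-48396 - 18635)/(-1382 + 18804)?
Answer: -67031/17422 ≈ -3.8475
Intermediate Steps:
(-48396 - 18635)/(-1382 + 18804) = -67031/17422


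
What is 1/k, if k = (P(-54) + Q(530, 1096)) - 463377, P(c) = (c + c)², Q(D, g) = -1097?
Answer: -1/452810 ≈ -2.2084e-6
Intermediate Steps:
P(c) = 4*c² (P(c) = (2*c)² = 4*c²)
k = -452810 (k = (4*(-54)² - 1097) - 463377 = (4*2916 - 1097) - 463377 = (11664 - 1097) - 463377 = 10567 - 463377 = -452810)
1/k = 1/(-452810) = -1/452810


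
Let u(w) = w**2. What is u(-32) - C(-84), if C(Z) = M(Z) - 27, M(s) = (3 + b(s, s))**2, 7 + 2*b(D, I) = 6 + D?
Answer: -2037/4 ≈ -509.25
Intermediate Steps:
b(D, I) = -1/2 + D/2 (b(D, I) = -7/2 + (6 + D)/2 = -7/2 + (3 + D/2) = -1/2 + D/2)
M(s) = (5/2 + s/2)**2 (M(s) = (3 + (-1/2 + s/2))**2 = (5/2 + s/2)**2)
C(Z) = -27 + (5 + Z)**2/4 (C(Z) = (5 + Z)**2/4 - 27 = -27 + (5 + Z)**2/4)
u(-32) - C(-84) = (-32)**2 - (-27 + (5 - 84)**2/4) = 1024 - (-27 + (1/4)*(-79)**2) = 1024 - (-27 + (1/4)*6241) = 1024 - (-27 + 6241/4) = 1024 - 1*6133/4 = 1024 - 6133/4 = -2037/4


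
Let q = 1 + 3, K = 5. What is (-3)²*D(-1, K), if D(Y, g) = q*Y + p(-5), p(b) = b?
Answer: -81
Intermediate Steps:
q = 4
D(Y, g) = -5 + 4*Y (D(Y, g) = 4*Y - 5 = -5 + 4*Y)
(-3)²*D(-1, K) = (-3)²*(-5 + 4*(-1)) = 9*(-5 - 4) = 9*(-9) = -81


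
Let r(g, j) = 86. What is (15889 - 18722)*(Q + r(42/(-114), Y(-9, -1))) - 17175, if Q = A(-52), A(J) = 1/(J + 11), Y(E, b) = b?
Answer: -10690500/41 ≈ -2.6074e+5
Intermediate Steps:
A(J) = 1/(11 + J)
Q = -1/41 (Q = 1/(11 - 52) = 1/(-41) = -1/41 ≈ -0.024390)
(15889 - 18722)*(Q + r(42/(-114), Y(-9, -1))) - 17175 = (15889 - 18722)*(-1/41 + 86) - 17175 = -2833*3525/41 - 17175 = -9986325/41 - 17175 = -10690500/41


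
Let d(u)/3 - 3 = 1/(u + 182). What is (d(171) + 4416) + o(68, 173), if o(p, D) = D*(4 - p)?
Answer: -2346388/353 ≈ -6647.0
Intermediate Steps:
d(u) = 9 + 3/(182 + u) (d(u) = 9 + 3/(u + 182) = 9 + 3/(182 + u))
(d(171) + 4416) + o(68, 173) = (3*(547 + 3*171)/(182 + 171) + 4416) + 173*(4 - 1*68) = (3*(547 + 513)/353 + 4416) + 173*(4 - 68) = (3*(1/353)*1060 + 4416) + 173*(-64) = (3180/353 + 4416) - 11072 = 1562028/353 - 11072 = -2346388/353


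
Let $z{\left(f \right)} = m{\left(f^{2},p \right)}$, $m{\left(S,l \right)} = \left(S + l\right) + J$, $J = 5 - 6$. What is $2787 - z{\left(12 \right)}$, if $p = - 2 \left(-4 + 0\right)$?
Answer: $2636$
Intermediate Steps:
$J = -1$ ($J = 5 - 6 = -1$)
$p = 8$ ($p = \left(-2\right) \left(-4\right) = 8$)
$m{\left(S,l \right)} = -1 + S + l$ ($m{\left(S,l \right)} = \left(S + l\right) - 1 = -1 + S + l$)
$z{\left(f \right)} = 7 + f^{2}$ ($z{\left(f \right)} = -1 + f^{2} + 8 = 7 + f^{2}$)
$2787 - z{\left(12 \right)} = 2787 - \left(7 + 12^{2}\right) = 2787 - \left(7 + 144\right) = 2787 - 151 = 2636$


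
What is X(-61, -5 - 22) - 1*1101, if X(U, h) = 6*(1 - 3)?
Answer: -1113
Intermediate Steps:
X(U, h) = -12 (X(U, h) = 6*(-2) = -12)
X(-61, -5 - 22) - 1*1101 = -12 - 1*1101 = -12 - 1101 = -1113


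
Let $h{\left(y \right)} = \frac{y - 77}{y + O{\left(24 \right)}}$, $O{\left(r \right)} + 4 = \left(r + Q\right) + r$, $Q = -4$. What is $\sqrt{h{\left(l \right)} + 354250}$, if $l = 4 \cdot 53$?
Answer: $\frac{\sqrt{69433105}}{14} \approx 595.19$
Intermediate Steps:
$O{\left(r \right)} = -8 + 2 r$ ($O{\left(r \right)} = -4 + \left(\left(r - 4\right) + r\right) = -4 + \left(\left(-4 + r\right) + r\right) = -4 + \left(-4 + 2 r\right) = -8 + 2 r$)
$l = 212$
$h{\left(y \right)} = \frac{-77 + y}{40 + y}$ ($h{\left(y \right)} = \frac{y - 77}{y + \left(-8 + 2 \cdot 24\right)} = \frac{-77 + y}{y + \left(-8 + 48\right)} = \frac{-77 + y}{y + 40} = \frac{-77 + y}{40 + y}$)
$\sqrt{h{\left(l \right)} + 354250} = \sqrt{\frac{-77 + 212}{40 + 212} + 354250} = \sqrt{\frac{1}{252} \cdot 135 + 354250} = \sqrt{\frac{15}{28} + 354250} = \sqrt{\frac{9919015}{28}} = \frac{\sqrt{69433105}}{14}$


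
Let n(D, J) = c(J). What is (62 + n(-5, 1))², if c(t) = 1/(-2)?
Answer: 15129/4 ≈ 3782.3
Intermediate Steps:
c(t) = -½
n(D, J) = -½
(62 + n(-5, 1))² = (62 - ½)² = (123/2)² = 15129/4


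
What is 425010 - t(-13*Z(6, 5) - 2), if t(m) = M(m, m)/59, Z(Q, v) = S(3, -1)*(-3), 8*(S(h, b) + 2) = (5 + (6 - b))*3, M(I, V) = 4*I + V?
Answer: 50150225/118 ≈ 4.2500e+5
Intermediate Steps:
M(I, V) = V + 4*I
S(h, b) = 17/8 - 3*b/8 (S(h, b) = -2 + ((5 + (6 - b))*3)/8 = -2 + ((11 - b)*3)/8 = -2 + (33 - 3*b)/8 = -2 + (33/8 - 3*b/8) = 17/8 - 3*b/8)
Z(Q, v) = -15/2 (Z(Q, v) = (17/8 - 3/8*(-1))*(-3) = (17/8 + 3/8)*(-3) = (5/2)*(-3) = -15/2)
t(m) = 5*m/59 (t(m) = (m + 4*m)/59 = (5*m)*(1/59) = 5*m/59)
425010 - t(-13*Z(6, 5) - 2) = 425010 - 5*(-13*(-15/2) - 2)/59 = 425010 - 5*(195/2 - 2)/59 = 425010 - 5*191/(59*2) = 425010 - 1*955/118 = 425010 - 955/118 = 50150225/118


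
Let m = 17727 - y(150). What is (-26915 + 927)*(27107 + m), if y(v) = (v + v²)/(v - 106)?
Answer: -12669448862/11 ≈ -1.1518e+9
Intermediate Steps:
y(v) = (v + v²)/(-106 + v)
m = 378669/22 (m = 17727 - 150*(1 + 150)/(-106 + 150) = 17727 - 150*151/44 = 17727 - 1*11325/22 = 17727 - 11325/22 = 378669/22 ≈ 17212.)
(-26915 + 927)*(27107 + m) = (-26915 + 927)*(27107 + 378669/22) = -25988*975023/22 = -12669448862/11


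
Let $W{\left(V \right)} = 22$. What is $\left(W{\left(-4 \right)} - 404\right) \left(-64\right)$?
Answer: $24448$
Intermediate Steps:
$\left(W{\left(-4 \right)} - 404\right) \left(-64\right) = \left(22 - 404\right) \left(-64\right) = \left(-382\right) \left(-64\right) = 24448$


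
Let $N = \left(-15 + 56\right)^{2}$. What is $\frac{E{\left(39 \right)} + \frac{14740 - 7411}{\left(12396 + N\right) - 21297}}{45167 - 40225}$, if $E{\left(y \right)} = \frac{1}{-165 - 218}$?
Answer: $- \frac{2814227}{13665914920} \approx -0.00020593$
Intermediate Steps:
$N = 1681$ ($N = 41^{2} = 1681$)
$E{\left(y \right)} = - \frac{1}{383}$ ($E{\left(y \right)} = \frac{1}{-383} = - \frac{1}{383}$)
$\frac{E{\left(39 \right)} + \frac{14740 - 7411}{\left(12396 + N\right) - 21297}}{45167 - 40225} = \frac{- \frac{1}{383} + \frac{14740 - 7411}{\left(12396 + 1681\right) - 21297}}{45167 - 40225} = \frac{- \frac{1}{383} + \frac{7329}{14077 - 21297}}{4942} = \left(- \frac{1}{383} + \frac{7329}{-7220}\right) \frac{1}{4942} = \left(- \frac{1}{383} + 7329 \left(- \frac{1}{7220}\right)\right) \frac{1}{4942} = \left(- \frac{1}{383} - \frac{7329}{7220}\right) \frac{1}{4942} = \left(- \frac{2814227}{2765260}\right) \frac{1}{4942} = - \frac{2814227}{13665914920}$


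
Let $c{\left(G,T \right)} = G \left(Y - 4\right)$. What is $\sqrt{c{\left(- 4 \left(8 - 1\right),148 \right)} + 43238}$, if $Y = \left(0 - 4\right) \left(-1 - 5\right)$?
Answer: $3 \sqrt{4742} \approx 206.59$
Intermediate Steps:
$Y = 24$ ($Y = \left(-4\right) \left(-6\right) = 24$)
$c{\left(G,T \right)} = 20 G$ ($c{\left(G,T \right)} = G \left(24 - 4\right) = G 20 = 20 G$)
$\sqrt{c{\left(- 4 \left(8 - 1\right),148 \right)} + 43238} = \sqrt{20 \left(- 4 \left(8 - 1\right)\right) + 43238} = \sqrt{20 \left(\left(-4\right) 7\right) + 43238} = \sqrt{20 \left(-28\right) + 43238} = \sqrt{-560 + 43238} = \sqrt{42678} = 3 \sqrt{4742}$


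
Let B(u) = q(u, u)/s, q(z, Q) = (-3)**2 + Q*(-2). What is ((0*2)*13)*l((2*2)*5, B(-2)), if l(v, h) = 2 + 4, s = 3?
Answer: 0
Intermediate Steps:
q(z, Q) = 9 - 2*Q
B(u) = 3 - 2*u/3 (B(u) = (9 - 2*u)/3 = (9 - 2*u)*(1/3) = 3 - 2*u/3)
l(v, h) = 6
((0*2)*13)*l((2*2)*5, B(-2)) = ((0*2)*13)*6 = (0*13)*6 = 0*6 = 0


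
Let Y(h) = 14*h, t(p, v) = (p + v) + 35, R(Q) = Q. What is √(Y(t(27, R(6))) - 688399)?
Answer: 27*I*√943 ≈ 829.12*I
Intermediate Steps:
t(p, v) = 35 + p + v
√(Y(t(27, R(6))) - 688399) = √(14*(35 + 27 + 6) - 688399) = √(14*68 - 688399) = √(952 - 688399) = √(-687447) = 27*I*√943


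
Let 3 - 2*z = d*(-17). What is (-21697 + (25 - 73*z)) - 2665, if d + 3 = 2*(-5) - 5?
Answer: -26555/2 ≈ -13278.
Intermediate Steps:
d = -18 (d = -3 + (2*(-5) - 5) = -3 + (-10 - 5) = -3 - 15 = -18)
z = -303/2 (z = 3/2 - (-9)*(-17) = 3/2 - 1/2*306 = 3/2 - 153 = -303/2 ≈ -151.50)
(-21697 + (25 - 73*z)) - 2665 = (-21697 + (25 - 73*(-303/2))) - 2665 = (-21697 + (25 + 22119/2)) - 2665 = (-21697 + 22169/2) - 2665 = -21225/2 - 2665 = -26555/2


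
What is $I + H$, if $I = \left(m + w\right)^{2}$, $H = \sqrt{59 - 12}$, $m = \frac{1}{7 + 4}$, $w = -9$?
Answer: $\frac{9604}{121} + \sqrt{47} \approx 86.228$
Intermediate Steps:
$m = \frac{1}{11} \approx 0.090909$
$H = \sqrt{47} \approx 6.8557$
$I = \frac{9604}{121}$ ($I = \left(\frac{1}{11} - 9\right)^{2} = \left(- \frac{98}{11}\right)^{2} = \frac{9604}{121} \approx 79.372$)
$I + H = \frac{9604}{121} + \sqrt{47}$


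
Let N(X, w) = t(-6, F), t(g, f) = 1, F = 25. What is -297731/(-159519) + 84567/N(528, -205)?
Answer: 13490341004/159519 ≈ 84569.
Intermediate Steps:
N(X, w) = 1
-297731/(-159519) + 84567/N(528, -205) = -297731/(-159519) + 84567/1 = -297731*(-1/159519) + 84567*1 = 297731/159519 + 84567 = 13490341004/159519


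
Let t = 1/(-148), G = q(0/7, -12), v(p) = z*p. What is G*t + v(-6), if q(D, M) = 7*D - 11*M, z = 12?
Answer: -2697/37 ≈ -72.892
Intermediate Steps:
v(p) = 12*p
q(D, M) = -11*M + 7*D
G = 132 (G = -11*(-12) + 7*(0/7) = 132 + 7*(0*(⅐)) = 132 + 7*0 = 132 + 0 = 132)
t = -1/148 ≈ -0.0067568
G*t + v(-6) = 132*(-1/148) + 12*(-6) = -33/37 - 72 = -2697/37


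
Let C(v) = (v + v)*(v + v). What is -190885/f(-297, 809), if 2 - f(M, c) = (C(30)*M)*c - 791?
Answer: -190885/864983593 ≈ -0.00022068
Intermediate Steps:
C(v) = 4*v² (C(v) = (2*v)*(2*v) = 4*v²)
f(M, c) = 793 - 3600*M*c (f(M, c) = 2 - (((4*30²)*M)*c - 791) = 2 - (((4*900)*M)*c - 791) = 2 - ((3600*M)*c - 791) = 2 - (3600*M*c - 791) = 2 - (-791 + 3600*M*c) = 2 + (791 - 3600*M*c) = 793 - 3600*M*c)
-190885/f(-297, 809) = -190885/(793 - 3600*(-297)*809) = -190885/(793 + 864982800) = -190885/864983593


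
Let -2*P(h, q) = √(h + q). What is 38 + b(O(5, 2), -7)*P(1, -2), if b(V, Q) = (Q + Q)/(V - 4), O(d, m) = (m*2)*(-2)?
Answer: 38 - 7*I/12 ≈ 38.0 - 0.58333*I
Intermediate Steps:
O(d, m) = -4*m (O(d, m) = (2*m)*(-2) = -4*m)
b(V, Q) = 2*Q/(-4 + V) (b(V, Q) = (2*Q)/(-4 + V) = 2*Q/(-4 + V))
P(h, q) = -√(h + q)/2
38 + b(O(5, 2), -7)*P(1, -2) = 38 + (2*(-7)/(-4 - 4*2))*(-√(1 - 2)/2) = 38 + (2*(-7)/(-4 - 8))*(-I/2) = 38 + (2*(-7)/(-12))*(-I/2) = 38 + (2*(-7)*(-1/12))*(-I/2) = 38 + 7*(-I/2)/6 = 38 - 7*I/12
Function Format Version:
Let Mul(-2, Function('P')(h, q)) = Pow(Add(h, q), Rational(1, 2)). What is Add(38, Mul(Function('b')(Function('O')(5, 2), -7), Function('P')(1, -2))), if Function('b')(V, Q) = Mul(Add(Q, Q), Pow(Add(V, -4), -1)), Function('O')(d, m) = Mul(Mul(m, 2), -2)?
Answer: Add(38, Mul(Rational(-7, 12), I)) ≈ Add(38.000, Mul(-0.58333, I))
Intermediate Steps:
Function('O')(d, m) = Mul(-4, m) (Function('O')(d, m) = Mul(Mul(2, m), -2) = Mul(-4, m))
Function('b')(V, Q) = Mul(2, Q, Pow(Add(-4, V), -1)) (Function('b')(V, Q) = Mul(Mul(2, Q), Pow(Add(-4, V), -1)) = Mul(2, Q, Pow(Add(-4, V), -1)))
Function('P')(h, q) = Mul(Rational(-1, 2), Pow(Add(h, q), Rational(1, 2)))
Add(38, Mul(Function('b')(Function('O')(5, 2), -7), Function('P')(1, -2))) = Add(38, Mul(Mul(2, -7, Pow(Add(-4, Mul(-4, 2)), -1)), Mul(Rational(-1, 2), Pow(Add(1, -2), Rational(1, 2))))) = Add(38, Mul(Mul(2, -7, Pow(Add(-4, -8), -1)), Mul(Rational(-1, 2), Pow(-1, Rational(1, 2))))) = Add(38, Mul(Mul(2, -7, Pow(-12, -1)), Mul(Rational(-1, 2), I))) = Add(38, Mul(Mul(2, -7, Rational(-1, 12)), Mul(Rational(-1, 2), I))) = Add(38, Mul(Rational(7, 6), Mul(Rational(-1, 2), I))) = Add(38, Mul(Rational(-7, 12), I))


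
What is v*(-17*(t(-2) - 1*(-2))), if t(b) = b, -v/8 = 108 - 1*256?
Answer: 0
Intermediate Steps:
v = 1184 (v = -8*(108 - 1*256) = -8*(108 - 256) = -8*(-148) = 1184)
v*(-17*(t(-2) - 1*(-2))) = 1184*(-17*(-2 - 1*(-2))) = 1184*(-17*(-2 + 2)) = 1184*(-17*0) = 1184*0 = 0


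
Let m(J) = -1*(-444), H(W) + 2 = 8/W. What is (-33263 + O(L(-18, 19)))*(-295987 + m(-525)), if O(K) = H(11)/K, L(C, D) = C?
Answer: 973231965290/99 ≈ 9.8306e+9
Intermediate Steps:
H(W) = -2 + 8/W
O(K) = -14/(11*K) (O(K) = (-2 + 8/11)/K = -14/(11*K))
m(J) = 444
(-33263 + O(L(-18, 19)))*(-295987 + m(-525)) = (-33263 - 14/11/(-18))*(-295987 + 444) = (-33263 - 14/11*(-1/18))*(-295543) = (-33263 + 7/99)*(-295543) = -3293030/99*(-295543) = 973231965290/99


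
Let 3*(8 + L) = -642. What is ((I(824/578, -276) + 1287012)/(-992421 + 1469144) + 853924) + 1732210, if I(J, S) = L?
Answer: 1232870845672/476723 ≈ 2.5861e+6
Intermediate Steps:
L = -222 (L = -8 + (1/3)*(-642) = -8 - 214 = -222)
I(J, S) = -222
((I(824/578, -276) + 1287012)/(-992421 + 1469144) + 853924) + 1732210 = ((-222 + 1287012)/(-992421 + 1469144) + 853924) + 1732210 = (1286790/476723 + 853924) + 1732210 = 407086497842/476723 + 1732210 = 1232870845672/476723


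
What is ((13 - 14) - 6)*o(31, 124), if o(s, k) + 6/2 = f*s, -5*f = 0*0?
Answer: 21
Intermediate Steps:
f = 0 (f = -0*0 = -⅕*0 = 0)
o(s, k) = -3 (o(s, k) = -3 + 0*s = -3 + 0 = -3)
((13 - 14) - 6)*o(31, 124) = ((13 - 14) - 6)*(-3) = (-1 - 6)*(-3) = -7*(-3) = 21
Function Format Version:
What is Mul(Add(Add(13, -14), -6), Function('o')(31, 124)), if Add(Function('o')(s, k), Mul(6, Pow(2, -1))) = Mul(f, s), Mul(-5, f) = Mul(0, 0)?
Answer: 21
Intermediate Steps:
f = 0 (f = Mul(Rational(-1, 5), Mul(0, 0)) = Mul(Rational(-1, 5), 0) = 0)
Function('o')(s, k) = -3 (Function('o')(s, k) = Add(-3, Mul(0, s)) = Add(-3, 0) = -3)
Mul(Add(Add(13, -14), -6), Function('o')(31, 124)) = Mul(Add(Add(13, -14), -6), -3) = Mul(Add(-1, -6), -3) = Mul(-7, -3) = 21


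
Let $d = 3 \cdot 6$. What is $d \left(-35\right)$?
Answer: $-630$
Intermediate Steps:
$d = 18$
$d \left(-35\right) = 18 \left(-35\right) = -630$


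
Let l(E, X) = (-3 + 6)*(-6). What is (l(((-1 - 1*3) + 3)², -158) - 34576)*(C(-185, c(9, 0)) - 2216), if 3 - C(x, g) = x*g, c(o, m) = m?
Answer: 76556522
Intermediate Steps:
l(E, X) = -18 (l(E, X) = 3*(-6) = -18)
C(x, g) = 3 - g*x (C(x, g) = 3 - x*g = 3 - g*x)
(l(((-1 - 1*3) + 3)², -158) - 34576)*(C(-185, c(9, 0)) - 2216) = (-18 - 34576)*((3 - 1*0*(-185)) - 2216) = -34594*((3 + 0) - 2216) = -34594*(3 - 2216) = -34594*(-2213) = 76556522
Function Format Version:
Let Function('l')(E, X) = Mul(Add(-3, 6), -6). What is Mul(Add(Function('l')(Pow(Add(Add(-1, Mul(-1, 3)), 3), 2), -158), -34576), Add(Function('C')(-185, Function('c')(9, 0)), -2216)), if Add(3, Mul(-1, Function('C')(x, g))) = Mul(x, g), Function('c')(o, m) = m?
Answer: 76556522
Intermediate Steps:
Function('l')(E, X) = -18 (Function('l')(E, X) = Mul(3, -6) = -18)
Function('C')(x, g) = Add(3, Mul(-1, g, x)) (Function('C')(x, g) = Add(3, Mul(-1, Mul(x, g))) = Add(3, Mul(-1, Mul(g, x))) = Add(3, Mul(-1, g, x)))
Mul(Add(Function('l')(Pow(Add(Add(-1, Mul(-1, 3)), 3), 2), -158), -34576), Add(Function('C')(-185, Function('c')(9, 0)), -2216)) = Mul(Add(-18, -34576), Add(Add(3, Mul(-1, 0, -185)), -2216)) = Mul(-34594, Add(Add(3, 0), -2216)) = Mul(-34594, Add(3, -2216)) = Mul(-34594, -2213) = 76556522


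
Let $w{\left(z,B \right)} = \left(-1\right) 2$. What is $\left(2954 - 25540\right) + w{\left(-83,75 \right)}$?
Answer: $-22588$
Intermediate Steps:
$w{\left(z,B \right)} = -2$
$\left(2954 - 25540\right) + w{\left(-83,75 \right)} = \left(2954 - 25540\right) - 2 = -22586 - 2 = -22588$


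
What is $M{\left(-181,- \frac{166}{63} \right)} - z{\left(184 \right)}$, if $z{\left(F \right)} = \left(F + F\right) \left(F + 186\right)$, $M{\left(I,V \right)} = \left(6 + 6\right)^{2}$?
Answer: $-136016$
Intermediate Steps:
$M{\left(I,V \right)} = 144$ ($M{\left(I,V \right)} = 12^{2} = 144$)
$z{\left(F \right)} = 2 F \left(186 + F\right)$
$M{\left(-181,- \frac{166}{63} \right)} - z{\left(184 \right)} = 144 - 2 \cdot 184 \left(186 + 184\right) = 144 - 2 \cdot 184 \cdot 370 = 144 - 136160 = -136016$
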